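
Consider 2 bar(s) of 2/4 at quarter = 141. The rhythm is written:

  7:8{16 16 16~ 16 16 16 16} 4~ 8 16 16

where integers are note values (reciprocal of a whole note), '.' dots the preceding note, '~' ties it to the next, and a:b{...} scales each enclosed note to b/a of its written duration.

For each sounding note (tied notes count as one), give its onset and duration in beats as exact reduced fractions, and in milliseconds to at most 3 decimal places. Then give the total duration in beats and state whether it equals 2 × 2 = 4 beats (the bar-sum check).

1) 0.0ms=0b +121.581ms=2/7b
2) 121.581ms=2/7b +121.581ms=2/7b
3) 243.161ms=4/7b +243.161ms=4/7b
4) 486.322ms=8/7b +121.581ms=2/7b
5) 607.903ms=10/7b +121.581ms=2/7b
6) 729.483ms=12/7b +121.581ms=2/7b
7) 851.064ms=2b +638.298ms=3/2b
8) 1489.362ms=7/2b +106.383ms=1/4b
9) 1595.745ms=15/4b +106.383ms=1/4b
Σ=4b of 4 (141bpm 2/4) — PASS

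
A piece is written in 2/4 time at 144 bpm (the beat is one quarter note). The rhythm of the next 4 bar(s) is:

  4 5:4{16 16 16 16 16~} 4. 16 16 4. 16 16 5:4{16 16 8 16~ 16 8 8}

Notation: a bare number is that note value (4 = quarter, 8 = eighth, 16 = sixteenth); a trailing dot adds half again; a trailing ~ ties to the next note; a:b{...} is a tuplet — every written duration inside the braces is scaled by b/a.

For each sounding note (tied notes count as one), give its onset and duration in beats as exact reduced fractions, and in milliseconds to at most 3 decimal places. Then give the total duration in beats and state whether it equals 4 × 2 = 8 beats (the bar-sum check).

1) 0.0ms=0b +416.667ms=1b
2) 416.667ms=1b +83.333ms=1/5b
3) 500.0ms=6/5b +83.333ms=1/5b
4) 583.333ms=7/5b +83.333ms=1/5b
5) 666.667ms=8/5b +83.333ms=1/5b
6) 750.0ms=9/5b +708.333ms=17/10b
7) 1458.333ms=7/2b +104.167ms=1/4b
8) 1562.5ms=15/4b +104.167ms=1/4b
9) 1666.667ms=4b +625.0ms=3/2b
10) 2291.667ms=11/2b +104.167ms=1/4b
11) 2395.833ms=23/4b +104.167ms=1/4b
12) 2500.0ms=6b +83.333ms=1/5b
13) 2583.333ms=31/5b +83.333ms=1/5b
14) 2666.667ms=32/5b +166.667ms=2/5b
15) 2833.333ms=34/5b +166.667ms=2/5b
16) 3000.0ms=36/5b +166.667ms=2/5b
17) 3166.667ms=38/5b +166.667ms=2/5b
Σ=8b of 8 (144bpm 2/4) — PASS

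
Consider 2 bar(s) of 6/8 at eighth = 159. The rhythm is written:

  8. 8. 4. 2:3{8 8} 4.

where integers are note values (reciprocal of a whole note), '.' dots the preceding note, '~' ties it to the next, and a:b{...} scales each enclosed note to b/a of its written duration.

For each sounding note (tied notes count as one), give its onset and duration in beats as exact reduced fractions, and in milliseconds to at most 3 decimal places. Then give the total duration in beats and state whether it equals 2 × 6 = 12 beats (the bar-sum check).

1) 0.0ms=0b +566.038ms=3/2b
2) 566.038ms=3/2b +566.038ms=3/2b
3) 1132.075ms=3b +1132.075ms=3b
4) 2264.151ms=6b +566.038ms=3/2b
5) 2830.189ms=15/2b +566.038ms=3/2b
6) 3396.226ms=9b +1132.075ms=3b
Σ=12b of 12 (159bpm 6/8) — PASS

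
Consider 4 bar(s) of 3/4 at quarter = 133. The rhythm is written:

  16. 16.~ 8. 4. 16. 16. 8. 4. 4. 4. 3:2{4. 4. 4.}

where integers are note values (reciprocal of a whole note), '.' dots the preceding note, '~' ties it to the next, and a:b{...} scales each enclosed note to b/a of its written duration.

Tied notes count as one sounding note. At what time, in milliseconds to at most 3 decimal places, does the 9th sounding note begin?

1. 0.0ms @ 0 + 169.173ms (3/8)
2. 169.173ms @ 3/8 + 507.519ms (9/8)
3. 676.692ms @ 3/2 + 676.692ms (3/2)
4. 1353.383ms @ 3 + 169.173ms (3/8)
5. 1522.556ms @ 27/8 + 169.173ms (3/8)
6. 1691.729ms @ 15/4 + 338.346ms (3/4)
7. 2030.075ms @ 9/2 + 676.692ms (3/2)
8. 2706.767ms @ 6 + 676.692ms (3/2)
9. 3383.459ms @ 15/2 + 676.692ms (3/2)
10. 4060.15ms @ 9 + 451.128ms (1)
11. 4511.278ms @ 10 + 451.128ms (1)
12. 4962.406ms @ 11 + 451.128ms (1)

note 9 onset = 15/2b = 3383.459ms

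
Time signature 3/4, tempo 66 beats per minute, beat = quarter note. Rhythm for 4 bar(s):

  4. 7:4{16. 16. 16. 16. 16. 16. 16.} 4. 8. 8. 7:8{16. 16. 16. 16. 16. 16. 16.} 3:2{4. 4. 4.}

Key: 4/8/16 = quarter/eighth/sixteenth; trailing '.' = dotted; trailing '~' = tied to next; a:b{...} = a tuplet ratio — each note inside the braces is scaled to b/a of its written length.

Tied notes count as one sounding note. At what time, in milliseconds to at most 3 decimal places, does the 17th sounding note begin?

1. 0.0ms @ 0 + 1363.636ms (3/2)
2. 1363.636ms @ 3/2 + 194.805ms (3/14)
3. 1558.442ms @ 12/7 + 194.805ms (3/14)
4. 1753.247ms @ 27/14 + 194.805ms (3/14)
5. 1948.052ms @ 15/7 + 194.805ms (3/14)
6. 2142.857ms @ 33/14 + 194.805ms (3/14)
7. 2337.662ms @ 18/7 + 194.805ms (3/14)
8. 2532.468ms @ 39/14 + 194.805ms (3/14)
9. 2727.273ms @ 3 + 1363.636ms (3/2)
10. 4090.909ms @ 9/2 + 681.818ms (3/4)
11. 4772.727ms @ 21/4 + 681.818ms (3/4)
12. 5454.545ms @ 6 + 389.61ms (3/7)
13. 5844.156ms @ 45/7 + 389.61ms (3/7)
14. 6233.766ms @ 48/7 + 389.61ms (3/7)
15. 6623.377ms @ 51/7 + 389.61ms (3/7)
16. 7012.987ms @ 54/7 + 389.61ms (3/7)
17. 7402.597ms @ 57/7 + 389.61ms (3/7)
18. 7792.208ms @ 60/7 + 389.61ms (3/7)
19. 8181.818ms @ 9 + 909.091ms (1)
20. 9090.909ms @ 10 + 909.091ms (1)
21. 10000.0ms @ 11 + 909.091ms (1)

note 17 onset = 57/7b = 7402.597ms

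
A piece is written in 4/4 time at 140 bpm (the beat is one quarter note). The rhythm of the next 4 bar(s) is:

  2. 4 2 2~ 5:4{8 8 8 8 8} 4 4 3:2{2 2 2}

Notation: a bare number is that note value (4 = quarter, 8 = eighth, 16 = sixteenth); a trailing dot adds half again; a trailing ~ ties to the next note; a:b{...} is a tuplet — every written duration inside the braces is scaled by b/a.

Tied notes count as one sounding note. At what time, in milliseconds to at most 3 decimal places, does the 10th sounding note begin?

note 10 onset = 11b = 4714.286ms

1. 0.0ms @ 0 + 1285.714ms (3)
2. 1285.714ms @ 3 + 428.571ms (1)
3. 1714.286ms @ 4 + 857.143ms (2)
4. 2571.429ms @ 6 + 1028.571ms (12/5)
5. 3600.0ms @ 42/5 + 171.429ms (2/5)
6. 3771.429ms @ 44/5 + 171.429ms (2/5)
7. 3942.857ms @ 46/5 + 171.429ms (2/5)
8. 4114.286ms @ 48/5 + 171.429ms (2/5)
9. 4285.714ms @ 10 + 428.571ms (1)
10. 4714.286ms @ 11 + 428.571ms (1)
11. 5142.857ms @ 12 + 571.429ms (4/3)
12. 5714.286ms @ 40/3 + 571.429ms (4/3)
13. 6285.714ms @ 44/3 + 571.429ms (4/3)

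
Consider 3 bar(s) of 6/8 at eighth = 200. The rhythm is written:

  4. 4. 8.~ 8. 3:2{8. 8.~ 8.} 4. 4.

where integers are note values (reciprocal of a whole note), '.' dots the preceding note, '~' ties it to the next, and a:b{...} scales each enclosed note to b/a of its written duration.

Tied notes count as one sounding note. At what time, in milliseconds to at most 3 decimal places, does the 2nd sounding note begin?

1. 0.0ms @ 0 + 900.0ms (3)
2. 900.0ms @ 3 + 900.0ms (3)
3. 1800.0ms @ 6 + 900.0ms (3)
4. 2700.0ms @ 9 + 300.0ms (1)
5. 3000.0ms @ 10 + 600.0ms (2)
6. 3600.0ms @ 12 + 900.0ms (3)
7. 4500.0ms @ 15 + 900.0ms (3)

note 2 onset = 3b = 900.0ms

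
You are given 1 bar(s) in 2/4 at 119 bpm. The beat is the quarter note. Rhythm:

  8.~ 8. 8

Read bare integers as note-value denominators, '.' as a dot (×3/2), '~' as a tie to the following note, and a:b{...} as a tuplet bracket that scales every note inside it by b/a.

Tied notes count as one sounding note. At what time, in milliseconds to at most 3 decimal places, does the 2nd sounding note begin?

1. 0.0ms @ 0 + 756.303ms (3/2)
2. 756.303ms @ 3/2 + 252.101ms (1/2)

note 2 onset = 3/2b = 756.303ms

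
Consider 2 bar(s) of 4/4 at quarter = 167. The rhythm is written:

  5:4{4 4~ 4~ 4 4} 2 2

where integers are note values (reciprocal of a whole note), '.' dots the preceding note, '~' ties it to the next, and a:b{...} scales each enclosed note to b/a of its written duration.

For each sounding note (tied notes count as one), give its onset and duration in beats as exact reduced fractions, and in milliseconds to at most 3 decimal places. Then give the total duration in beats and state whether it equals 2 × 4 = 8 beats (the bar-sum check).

1) 0.0ms=0b +287.425ms=4/5b
2) 287.425ms=4/5b +862.275ms=12/5b
3) 1149.701ms=16/5b +287.425ms=4/5b
4) 1437.126ms=4b +718.563ms=2b
5) 2155.689ms=6b +718.563ms=2b
Σ=8b of 8 (167bpm 4/4) — PASS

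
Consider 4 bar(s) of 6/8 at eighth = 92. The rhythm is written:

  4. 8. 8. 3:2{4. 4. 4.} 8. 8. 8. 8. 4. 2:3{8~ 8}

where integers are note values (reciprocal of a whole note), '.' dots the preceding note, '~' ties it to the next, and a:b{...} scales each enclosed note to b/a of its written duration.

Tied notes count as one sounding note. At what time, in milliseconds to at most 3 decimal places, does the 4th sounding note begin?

1. 0.0ms @ 0 + 1956.522ms (3)
2. 1956.522ms @ 3 + 978.261ms (3/2)
3. 2934.783ms @ 9/2 + 978.261ms (3/2)
4. 3913.043ms @ 6 + 1304.348ms (2)
5. 5217.391ms @ 8 + 1304.348ms (2)
6. 6521.739ms @ 10 + 1304.348ms (2)
7. 7826.087ms @ 12 + 978.261ms (3/2)
8. 8804.348ms @ 27/2 + 978.261ms (3/2)
9. 9782.609ms @ 15 + 978.261ms (3/2)
10. 10760.87ms @ 33/2 + 978.261ms (3/2)
11. 11739.13ms @ 18 + 1956.522ms (3)
12. 13695.652ms @ 21 + 1956.522ms (3)

note 4 onset = 6b = 3913.043ms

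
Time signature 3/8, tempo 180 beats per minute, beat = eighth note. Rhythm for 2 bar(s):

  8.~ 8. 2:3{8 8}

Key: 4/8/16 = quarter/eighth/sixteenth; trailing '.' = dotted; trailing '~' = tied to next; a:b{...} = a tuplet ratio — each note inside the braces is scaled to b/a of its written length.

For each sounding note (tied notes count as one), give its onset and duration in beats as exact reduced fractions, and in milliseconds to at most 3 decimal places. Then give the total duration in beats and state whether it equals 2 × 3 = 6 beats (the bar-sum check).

1) 0.0ms=0b +1000.0ms=3b
2) 1000.0ms=3b +500.0ms=3/2b
3) 1500.0ms=9/2b +500.0ms=3/2b
Σ=6b of 6 (180bpm 3/8) — PASS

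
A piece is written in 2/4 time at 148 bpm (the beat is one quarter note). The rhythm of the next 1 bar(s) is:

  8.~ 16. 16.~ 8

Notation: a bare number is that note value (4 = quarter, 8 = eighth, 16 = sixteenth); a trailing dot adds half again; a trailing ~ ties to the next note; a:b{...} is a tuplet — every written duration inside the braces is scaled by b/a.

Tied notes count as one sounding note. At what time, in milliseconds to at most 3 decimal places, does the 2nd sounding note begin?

note 2 onset = 9/8b = 456.081ms

1. 0.0ms @ 0 + 456.081ms (9/8)
2. 456.081ms @ 9/8 + 354.73ms (7/8)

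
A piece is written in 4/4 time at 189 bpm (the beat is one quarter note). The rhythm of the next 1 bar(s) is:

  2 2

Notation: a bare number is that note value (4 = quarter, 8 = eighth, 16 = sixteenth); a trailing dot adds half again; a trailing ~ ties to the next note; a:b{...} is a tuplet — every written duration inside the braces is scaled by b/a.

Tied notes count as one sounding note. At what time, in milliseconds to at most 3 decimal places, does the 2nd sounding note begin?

note 2 onset = 2b = 634.921ms

1. 0.0ms @ 0 + 634.921ms (2)
2. 634.921ms @ 2 + 634.921ms (2)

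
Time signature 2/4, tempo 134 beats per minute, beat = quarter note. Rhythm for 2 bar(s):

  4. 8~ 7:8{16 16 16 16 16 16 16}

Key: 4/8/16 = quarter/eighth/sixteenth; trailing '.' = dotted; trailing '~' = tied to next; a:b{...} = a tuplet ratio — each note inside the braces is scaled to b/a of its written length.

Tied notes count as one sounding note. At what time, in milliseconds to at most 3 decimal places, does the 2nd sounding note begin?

1. 0.0ms @ 0 + 671.642ms (3/2)
2. 671.642ms @ 3/2 + 351.812ms (11/14)
3. 1023.454ms @ 16/7 + 127.932ms (2/7)
4. 1151.386ms @ 18/7 + 127.932ms (2/7)
5. 1279.318ms @ 20/7 + 127.932ms (2/7)
6. 1407.249ms @ 22/7 + 127.932ms (2/7)
7. 1535.181ms @ 24/7 + 127.932ms (2/7)
8. 1663.113ms @ 26/7 + 127.932ms (2/7)

note 2 onset = 3/2b = 671.642ms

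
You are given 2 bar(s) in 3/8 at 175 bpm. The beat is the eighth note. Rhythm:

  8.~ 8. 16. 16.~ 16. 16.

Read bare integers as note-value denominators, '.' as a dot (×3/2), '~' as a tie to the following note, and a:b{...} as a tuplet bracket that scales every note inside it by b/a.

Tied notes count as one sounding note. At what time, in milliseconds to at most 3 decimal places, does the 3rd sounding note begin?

note 3 onset = 15/4b = 1285.714ms

1. 0.0ms @ 0 + 1028.571ms (3)
2. 1028.571ms @ 3 + 257.143ms (3/4)
3. 1285.714ms @ 15/4 + 514.286ms (3/2)
4. 1800.0ms @ 21/4 + 257.143ms (3/4)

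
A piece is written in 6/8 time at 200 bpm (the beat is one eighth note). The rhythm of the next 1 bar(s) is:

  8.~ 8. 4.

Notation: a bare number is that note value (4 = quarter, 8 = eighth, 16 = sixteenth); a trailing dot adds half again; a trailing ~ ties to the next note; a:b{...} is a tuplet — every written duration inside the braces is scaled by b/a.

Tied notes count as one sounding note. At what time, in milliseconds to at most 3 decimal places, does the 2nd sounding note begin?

1. 0.0ms @ 0 + 900.0ms (3)
2. 900.0ms @ 3 + 900.0ms (3)

note 2 onset = 3b = 900.0ms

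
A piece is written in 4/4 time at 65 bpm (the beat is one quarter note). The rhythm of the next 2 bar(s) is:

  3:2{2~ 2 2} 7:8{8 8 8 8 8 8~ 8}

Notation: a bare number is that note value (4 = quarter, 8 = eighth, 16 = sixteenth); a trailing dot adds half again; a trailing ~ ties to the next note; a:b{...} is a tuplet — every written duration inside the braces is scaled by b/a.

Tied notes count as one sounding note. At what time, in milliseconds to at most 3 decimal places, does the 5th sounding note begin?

note 5 onset = 36/7b = 4747.253ms

1. 0.0ms @ 0 + 2461.538ms (8/3)
2. 2461.538ms @ 8/3 + 1230.769ms (4/3)
3. 3692.308ms @ 4 + 527.473ms (4/7)
4. 4219.78ms @ 32/7 + 527.473ms (4/7)
5. 4747.253ms @ 36/7 + 527.473ms (4/7)
6. 5274.725ms @ 40/7 + 527.473ms (4/7)
7. 5802.198ms @ 44/7 + 527.473ms (4/7)
8. 6329.67ms @ 48/7 + 1054.945ms (8/7)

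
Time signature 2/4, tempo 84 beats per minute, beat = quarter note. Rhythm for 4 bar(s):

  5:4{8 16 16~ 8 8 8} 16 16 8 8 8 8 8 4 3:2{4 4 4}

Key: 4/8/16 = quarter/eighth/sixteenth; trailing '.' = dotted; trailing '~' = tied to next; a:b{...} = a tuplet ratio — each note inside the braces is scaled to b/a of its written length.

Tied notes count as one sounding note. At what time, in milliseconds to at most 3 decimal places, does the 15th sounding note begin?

note 15 onset = 20/3b = 4761.905ms

1. 0.0ms @ 0 + 285.714ms (2/5)
2. 285.714ms @ 2/5 + 142.857ms (1/5)
3. 428.571ms @ 3/5 + 428.571ms (3/5)
4. 857.143ms @ 6/5 + 285.714ms (2/5)
5. 1142.857ms @ 8/5 + 285.714ms (2/5)
6. 1428.571ms @ 2 + 178.571ms (1/4)
7. 1607.143ms @ 9/4 + 178.571ms (1/4)
8. 1785.714ms @ 5/2 + 357.143ms (1/2)
9. 2142.857ms @ 3 + 357.143ms (1/2)
10. 2500.0ms @ 7/2 + 357.143ms (1/2)
11. 2857.143ms @ 4 + 357.143ms (1/2)
12. 3214.286ms @ 9/2 + 357.143ms (1/2)
13. 3571.429ms @ 5 + 714.286ms (1)
14. 4285.714ms @ 6 + 476.19ms (2/3)
15. 4761.905ms @ 20/3 + 476.19ms (2/3)
16. 5238.095ms @ 22/3 + 476.19ms (2/3)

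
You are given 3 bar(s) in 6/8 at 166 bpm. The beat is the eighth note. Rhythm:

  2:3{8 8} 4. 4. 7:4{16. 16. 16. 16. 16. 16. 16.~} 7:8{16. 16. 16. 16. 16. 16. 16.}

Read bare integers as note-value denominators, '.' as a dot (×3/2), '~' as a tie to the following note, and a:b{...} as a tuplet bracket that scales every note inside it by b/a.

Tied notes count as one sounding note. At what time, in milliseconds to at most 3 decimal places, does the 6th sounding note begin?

note 6 onset = 66/7b = 3407.917ms

1. 0.0ms @ 0 + 542.169ms (3/2)
2. 542.169ms @ 3/2 + 542.169ms (3/2)
3. 1084.337ms @ 3 + 1084.337ms (3)
4. 2168.675ms @ 6 + 1084.337ms (3)
5. 3253.012ms @ 9 + 154.905ms (3/7)
6. 3407.917ms @ 66/7 + 154.905ms (3/7)
7. 3562.823ms @ 69/7 + 154.905ms (3/7)
8. 3717.728ms @ 72/7 + 154.905ms (3/7)
9. 3872.633ms @ 75/7 + 154.905ms (3/7)
10. 4027.539ms @ 78/7 + 154.905ms (3/7)
11. 4182.444ms @ 81/7 + 464.716ms (9/7)
12. 4647.16ms @ 90/7 + 309.811ms (6/7)
13. 4956.971ms @ 96/7 + 309.811ms (6/7)
14. 5266.781ms @ 102/7 + 309.811ms (6/7)
15. 5576.592ms @ 108/7 + 309.811ms (6/7)
16. 5886.403ms @ 114/7 + 309.811ms (6/7)
17. 6196.213ms @ 120/7 + 309.811ms (6/7)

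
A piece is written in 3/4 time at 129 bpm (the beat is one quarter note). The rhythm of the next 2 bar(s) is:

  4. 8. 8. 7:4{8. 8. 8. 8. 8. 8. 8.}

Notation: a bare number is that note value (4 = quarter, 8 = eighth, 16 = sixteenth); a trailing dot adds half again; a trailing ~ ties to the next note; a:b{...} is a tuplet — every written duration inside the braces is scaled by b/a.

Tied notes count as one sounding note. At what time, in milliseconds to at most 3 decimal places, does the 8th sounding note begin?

1. 0.0ms @ 0 + 697.674ms (3/2)
2. 697.674ms @ 3/2 + 348.837ms (3/4)
3. 1046.512ms @ 9/4 + 348.837ms (3/4)
4. 1395.349ms @ 3 + 199.336ms (3/7)
5. 1594.684ms @ 24/7 + 199.336ms (3/7)
6. 1794.02ms @ 27/7 + 199.336ms (3/7)
7. 1993.355ms @ 30/7 + 199.336ms (3/7)
8. 2192.691ms @ 33/7 + 199.336ms (3/7)
9. 2392.027ms @ 36/7 + 199.336ms (3/7)
10. 2591.362ms @ 39/7 + 199.336ms (3/7)

note 8 onset = 33/7b = 2192.691ms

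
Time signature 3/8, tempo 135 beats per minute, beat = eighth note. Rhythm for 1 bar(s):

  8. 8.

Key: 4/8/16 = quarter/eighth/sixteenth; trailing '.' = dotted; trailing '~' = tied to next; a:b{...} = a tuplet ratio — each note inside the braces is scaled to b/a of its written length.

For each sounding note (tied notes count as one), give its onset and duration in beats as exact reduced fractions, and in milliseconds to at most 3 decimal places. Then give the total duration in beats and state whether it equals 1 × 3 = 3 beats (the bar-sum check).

1) 0.0ms=0b +666.667ms=3/2b
2) 666.667ms=3/2b +666.667ms=3/2b
Σ=3b of 3 (135bpm 3/8) — PASS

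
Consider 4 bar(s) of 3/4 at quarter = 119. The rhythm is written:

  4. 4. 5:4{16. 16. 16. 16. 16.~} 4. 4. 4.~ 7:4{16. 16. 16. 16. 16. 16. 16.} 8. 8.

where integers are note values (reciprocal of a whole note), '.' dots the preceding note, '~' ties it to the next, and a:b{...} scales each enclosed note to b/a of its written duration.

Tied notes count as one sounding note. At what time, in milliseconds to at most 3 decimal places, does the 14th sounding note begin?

note 14 onset = 141/14b = 5078.031ms

1. 0.0ms @ 0 + 756.303ms (3/2)
2. 756.303ms @ 3/2 + 756.303ms (3/2)
3. 1512.605ms @ 3 + 151.261ms (3/10)
4. 1663.866ms @ 33/10 + 151.261ms (3/10)
5. 1815.126ms @ 18/5 + 151.261ms (3/10)
6. 1966.387ms @ 39/10 + 151.261ms (3/10)
7. 2117.647ms @ 21/5 + 907.563ms (9/5)
8. 3025.21ms @ 6 + 756.303ms (3/2)
9. 3781.513ms @ 15/2 + 864.346ms (12/7)
10. 4645.858ms @ 129/14 + 108.043ms (3/14)
11. 4753.902ms @ 66/7 + 108.043ms (3/14)
12. 4861.945ms @ 135/14 + 108.043ms (3/14)
13. 4969.988ms @ 69/7 + 108.043ms (3/14)
14. 5078.031ms @ 141/14 + 108.043ms (3/14)
15. 5186.074ms @ 72/7 + 108.043ms (3/14)
16. 5294.118ms @ 21/2 + 378.151ms (3/4)
17. 5672.269ms @ 45/4 + 378.151ms (3/4)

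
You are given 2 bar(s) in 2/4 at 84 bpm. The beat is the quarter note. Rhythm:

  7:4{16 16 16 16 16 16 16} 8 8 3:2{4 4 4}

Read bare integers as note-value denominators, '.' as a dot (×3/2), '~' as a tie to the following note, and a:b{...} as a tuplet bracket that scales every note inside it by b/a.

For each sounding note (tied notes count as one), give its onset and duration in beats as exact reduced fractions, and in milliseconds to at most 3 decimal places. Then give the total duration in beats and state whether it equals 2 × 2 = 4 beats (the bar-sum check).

1) 0.0ms=0b +102.041ms=1/7b
2) 102.041ms=1/7b +102.041ms=1/7b
3) 204.082ms=2/7b +102.041ms=1/7b
4) 306.122ms=3/7b +102.041ms=1/7b
5) 408.163ms=4/7b +102.041ms=1/7b
6) 510.204ms=5/7b +102.041ms=1/7b
7) 612.245ms=6/7b +102.041ms=1/7b
8) 714.286ms=1b +357.143ms=1/2b
9) 1071.429ms=3/2b +357.143ms=1/2b
10) 1428.571ms=2b +476.19ms=2/3b
11) 1904.762ms=8/3b +476.19ms=2/3b
12) 2380.952ms=10/3b +476.19ms=2/3b
Σ=4b of 4 (84bpm 2/4) — PASS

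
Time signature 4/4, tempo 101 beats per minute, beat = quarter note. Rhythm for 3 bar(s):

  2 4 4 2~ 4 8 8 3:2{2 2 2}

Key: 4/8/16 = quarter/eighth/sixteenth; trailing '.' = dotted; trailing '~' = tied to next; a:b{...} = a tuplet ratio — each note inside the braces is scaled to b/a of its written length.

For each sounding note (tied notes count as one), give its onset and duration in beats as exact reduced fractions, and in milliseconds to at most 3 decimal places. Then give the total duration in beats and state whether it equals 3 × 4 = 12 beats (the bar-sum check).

1) 0.0ms=0b +1188.119ms=2b
2) 1188.119ms=2b +594.059ms=1b
3) 1782.178ms=3b +594.059ms=1b
4) 2376.238ms=4b +1782.178ms=3b
5) 4158.416ms=7b +297.03ms=1/2b
6) 4455.446ms=15/2b +297.03ms=1/2b
7) 4752.475ms=8b +792.079ms=4/3b
8) 5544.554ms=28/3b +792.079ms=4/3b
9) 6336.634ms=32/3b +792.079ms=4/3b
Σ=12b of 12 (101bpm 4/4) — PASS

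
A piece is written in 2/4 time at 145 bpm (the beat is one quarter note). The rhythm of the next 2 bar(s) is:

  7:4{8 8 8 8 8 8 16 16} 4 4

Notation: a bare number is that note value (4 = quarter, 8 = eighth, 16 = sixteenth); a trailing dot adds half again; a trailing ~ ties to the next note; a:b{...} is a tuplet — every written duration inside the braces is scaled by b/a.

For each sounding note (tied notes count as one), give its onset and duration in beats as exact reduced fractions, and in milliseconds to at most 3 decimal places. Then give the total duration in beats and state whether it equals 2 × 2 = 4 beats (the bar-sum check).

1) 0.0ms=0b +118.227ms=2/7b
2) 118.227ms=2/7b +118.227ms=2/7b
3) 236.453ms=4/7b +118.227ms=2/7b
4) 354.68ms=6/7b +118.227ms=2/7b
5) 472.906ms=8/7b +118.227ms=2/7b
6) 591.133ms=10/7b +118.227ms=2/7b
7) 709.36ms=12/7b +59.113ms=1/7b
8) 768.473ms=13/7b +59.113ms=1/7b
9) 827.586ms=2b +413.793ms=1b
10) 1241.379ms=3b +413.793ms=1b
Σ=4b of 4 (145bpm 2/4) — PASS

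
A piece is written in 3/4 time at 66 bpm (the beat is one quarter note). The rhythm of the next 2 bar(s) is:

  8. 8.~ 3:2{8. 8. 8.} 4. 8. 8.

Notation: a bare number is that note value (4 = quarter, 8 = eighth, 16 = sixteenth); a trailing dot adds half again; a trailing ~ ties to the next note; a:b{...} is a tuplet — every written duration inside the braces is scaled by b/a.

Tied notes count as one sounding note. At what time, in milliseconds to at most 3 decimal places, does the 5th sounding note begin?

note 5 onset = 3b = 2727.273ms

1. 0.0ms @ 0 + 681.818ms (3/4)
2. 681.818ms @ 3/4 + 1136.364ms (5/4)
3. 1818.182ms @ 2 + 454.545ms (1/2)
4. 2272.727ms @ 5/2 + 454.545ms (1/2)
5. 2727.273ms @ 3 + 1363.636ms (3/2)
6. 4090.909ms @ 9/2 + 681.818ms (3/4)
7. 4772.727ms @ 21/4 + 681.818ms (3/4)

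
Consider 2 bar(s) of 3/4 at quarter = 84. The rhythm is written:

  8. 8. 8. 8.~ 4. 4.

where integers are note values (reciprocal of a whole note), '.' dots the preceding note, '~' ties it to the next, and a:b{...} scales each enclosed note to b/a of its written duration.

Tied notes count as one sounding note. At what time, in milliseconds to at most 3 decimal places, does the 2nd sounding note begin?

note 2 onset = 3/4b = 535.714ms

1. 0.0ms @ 0 + 535.714ms (3/4)
2. 535.714ms @ 3/4 + 535.714ms (3/4)
3. 1071.429ms @ 3/2 + 535.714ms (3/4)
4. 1607.143ms @ 9/4 + 1607.143ms (9/4)
5. 3214.286ms @ 9/2 + 1071.429ms (3/2)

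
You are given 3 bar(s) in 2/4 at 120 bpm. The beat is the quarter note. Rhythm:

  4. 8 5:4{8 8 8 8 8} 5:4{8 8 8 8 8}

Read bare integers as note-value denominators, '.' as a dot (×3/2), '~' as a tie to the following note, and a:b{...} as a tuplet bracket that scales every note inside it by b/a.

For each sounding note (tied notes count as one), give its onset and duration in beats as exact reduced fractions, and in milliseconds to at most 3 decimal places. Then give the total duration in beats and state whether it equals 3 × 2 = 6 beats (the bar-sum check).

1) 0.0ms=0b +750.0ms=3/2b
2) 750.0ms=3/2b +250.0ms=1/2b
3) 1000.0ms=2b +200.0ms=2/5b
4) 1200.0ms=12/5b +200.0ms=2/5b
5) 1400.0ms=14/5b +200.0ms=2/5b
6) 1600.0ms=16/5b +200.0ms=2/5b
7) 1800.0ms=18/5b +200.0ms=2/5b
8) 2000.0ms=4b +200.0ms=2/5b
9) 2200.0ms=22/5b +200.0ms=2/5b
10) 2400.0ms=24/5b +200.0ms=2/5b
11) 2600.0ms=26/5b +200.0ms=2/5b
12) 2800.0ms=28/5b +200.0ms=2/5b
Σ=6b of 6 (120bpm 2/4) — PASS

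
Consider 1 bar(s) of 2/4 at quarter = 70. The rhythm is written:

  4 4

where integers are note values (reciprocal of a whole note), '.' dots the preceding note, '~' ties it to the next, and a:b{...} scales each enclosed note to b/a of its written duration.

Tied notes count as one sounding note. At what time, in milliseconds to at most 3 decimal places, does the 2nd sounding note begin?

1. 0.0ms @ 0 + 857.143ms (1)
2. 857.143ms @ 1 + 857.143ms (1)

note 2 onset = 1b = 857.143ms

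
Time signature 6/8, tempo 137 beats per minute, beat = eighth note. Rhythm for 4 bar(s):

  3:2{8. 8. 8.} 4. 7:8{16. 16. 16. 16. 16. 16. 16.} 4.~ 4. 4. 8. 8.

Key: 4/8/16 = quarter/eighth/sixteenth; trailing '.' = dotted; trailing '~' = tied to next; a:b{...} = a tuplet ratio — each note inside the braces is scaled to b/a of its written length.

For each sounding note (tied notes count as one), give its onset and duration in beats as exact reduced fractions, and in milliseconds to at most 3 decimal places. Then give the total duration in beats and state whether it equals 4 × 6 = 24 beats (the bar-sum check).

1) 0.0ms=0b +437.956ms=1b
2) 437.956ms=1b +437.956ms=1b
3) 875.912ms=2b +437.956ms=1b
4) 1313.869ms=3b +1313.869ms=3b
5) 2627.737ms=6b +375.391ms=6/7b
6) 3003.128ms=48/7b +375.391ms=6/7b
7) 3378.519ms=54/7b +375.391ms=6/7b
8) 3753.91ms=60/7b +375.391ms=6/7b
9) 4129.301ms=66/7b +375.391ms=6/7b
10) 4504.692ms=72/7b +375.391ms=6/7b
11) 4880.083ms=78/7b +375.391ms=6/7b
12) 5255.474ms=12b +2627.737ms=6b
13) 7883.212ms=18b +1313.869ms=3b
14) 9197.08ms=21b +656.934ms=3/2b
15) 9854.015ms=45/2b +656.934ms=3/2b
Σ=24b of 24 (137bpm 6/8) — PASS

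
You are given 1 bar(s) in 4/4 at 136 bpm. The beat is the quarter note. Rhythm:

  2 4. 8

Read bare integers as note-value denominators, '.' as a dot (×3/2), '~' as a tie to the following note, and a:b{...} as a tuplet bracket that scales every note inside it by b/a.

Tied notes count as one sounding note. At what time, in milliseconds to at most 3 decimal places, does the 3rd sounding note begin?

note 3 onset = 7/2b = 1544.118ms

1. 0.0ms @ 0 + 882.353ms (2)
2. 882.353ms @ 2 + 661.765ms (3/2)
3. 1544.118ms @ 7/2 + 220.588ms (1/2)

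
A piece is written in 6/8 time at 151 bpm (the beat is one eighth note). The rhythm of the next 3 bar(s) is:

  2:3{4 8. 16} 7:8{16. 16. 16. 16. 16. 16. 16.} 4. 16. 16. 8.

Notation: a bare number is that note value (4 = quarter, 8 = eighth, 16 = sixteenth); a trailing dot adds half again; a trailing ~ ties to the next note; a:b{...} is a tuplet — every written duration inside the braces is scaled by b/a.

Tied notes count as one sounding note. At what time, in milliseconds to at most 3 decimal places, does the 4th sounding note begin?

1. 0.0ms @ 0 + 1192.053ms (3)
2. 1192.053ms @ 3 + 894.04ms (9/4)
3. 2086.093ms @ 21/4 + 298.013ms (3/4)
4. 2384.106ms @ 6 + 340.587ms (6/7)
5. 2724.693ms @ 48/7 + 340.587ms (6/7)
6. 3065.279ms @ 54/7 + 340.587ms (6/7)
7. 3405.866ms @ 60/7 + 340.587ms (6/7)
8. 3746.452ms @ 66/7 + 340.587ms (6/7)
9. 4087.039ms @ 72/7 + 340.587ms (6/7)
10. 4427.625ms @ 78/7 + 340.587ms (6/7)
11. 4768.212ms @ 12 + 1192.053ms (3)
12. 5960.265ms @ 15 + 298.013ms (3/4)
13. 6258.278ms @ 63/4 + 298.013ms (3/4)
14. 6556.291ms @ 33/2 + 596.026ms (3/2)

note 4 onset = 6b = 2384.106ms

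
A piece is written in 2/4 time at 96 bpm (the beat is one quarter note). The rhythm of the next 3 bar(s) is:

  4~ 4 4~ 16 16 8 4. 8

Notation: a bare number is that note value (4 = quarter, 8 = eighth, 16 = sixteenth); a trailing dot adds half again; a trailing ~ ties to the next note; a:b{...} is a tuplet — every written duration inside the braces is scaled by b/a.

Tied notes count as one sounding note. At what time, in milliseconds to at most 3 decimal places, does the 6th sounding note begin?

note 6 onset = 11/2b = 3437.5ms

1. 0.0ms @ 0 + 1250.0ms (2)
2. 1250.0ms @ 2 + 781.25ms (5/4)
3. 2031.25ms @ 13/4 + 156.25ms (1/4)
4. 2187.5ms @ 7/2 + 312.5ms (1/2)
5. 2500.0ms @ 4 + 937.5ms (3/2)
6. 3437.5ms @ 11/2 + 312.5ms (1/2)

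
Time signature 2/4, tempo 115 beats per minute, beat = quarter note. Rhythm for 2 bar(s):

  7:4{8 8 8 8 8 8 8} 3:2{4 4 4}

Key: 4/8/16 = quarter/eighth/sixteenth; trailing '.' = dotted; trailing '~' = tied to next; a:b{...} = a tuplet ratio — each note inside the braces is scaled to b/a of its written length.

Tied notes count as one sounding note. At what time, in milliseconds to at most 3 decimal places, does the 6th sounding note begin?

1. 0.0ms @ 0 + 149.068ms (2/7)
2. 149.068ms @ 2/7 + 149.068ms (2/7)
3. 298.137ms @ 4/7 + 149.068ms (2/7)
4. 447.205ms @ 6/7 + 149.068ms (2/7)
5. 596.273ms @ 8/7 + 149.068ms (2/7)
6. 745.342ms @ 10/7 + 149.068ms (2/7)
7. 894.41ms @ 12/7 + 149.068ms (2/7)
8. 1043.478ms @ 2 + 347.826ms (2/3)
9. 1391.304ms @ 8/3 + 347.826ms (2/3)
10. 1739.13ms @ 10/3 + 347.826ms (2/3)

note 6 onset = 10/7b = 745.342ms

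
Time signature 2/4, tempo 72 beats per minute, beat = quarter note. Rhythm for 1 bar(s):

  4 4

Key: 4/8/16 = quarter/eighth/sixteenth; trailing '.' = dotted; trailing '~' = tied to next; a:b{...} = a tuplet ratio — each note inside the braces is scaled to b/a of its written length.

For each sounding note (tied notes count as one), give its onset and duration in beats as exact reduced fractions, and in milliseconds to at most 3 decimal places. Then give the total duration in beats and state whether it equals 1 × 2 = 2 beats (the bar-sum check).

1) 0.0ms=0b +833.333ms=1b
2) 833.333ms=1b +833.333ms=1b
Σ=2b of 2 (72bpm 2/4) — PASS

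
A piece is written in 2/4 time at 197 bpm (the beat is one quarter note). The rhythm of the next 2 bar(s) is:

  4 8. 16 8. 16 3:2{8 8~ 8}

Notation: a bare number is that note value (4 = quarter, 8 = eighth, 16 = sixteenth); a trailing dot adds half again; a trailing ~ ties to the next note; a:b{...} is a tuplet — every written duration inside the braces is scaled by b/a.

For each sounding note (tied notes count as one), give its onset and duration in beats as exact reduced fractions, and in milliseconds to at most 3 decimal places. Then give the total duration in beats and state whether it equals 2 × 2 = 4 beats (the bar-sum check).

1) 0.0ms=0b +304.569ms=1b
2) 304.569ms=1b +228.426ms=3/4b
3) 532.995ms=7/4b +76.142ms=1/4b
4) 609.137ms=2b +228.426ms=3/4b
5) 837.563ms=11/4b +76.142ms=1/4b
6) 913.706ms=3b +101.523ms=1/3b
7) 1015.228ms=10/3b +203.046ms=2/3b
Σ=4b of 4 (197bpm 2/4) — PASS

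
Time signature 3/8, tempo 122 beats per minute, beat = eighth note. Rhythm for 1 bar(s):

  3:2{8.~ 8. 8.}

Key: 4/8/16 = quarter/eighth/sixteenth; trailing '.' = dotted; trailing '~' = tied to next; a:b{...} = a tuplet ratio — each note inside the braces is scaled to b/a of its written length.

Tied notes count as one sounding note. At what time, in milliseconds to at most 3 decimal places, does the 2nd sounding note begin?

1. 0.0ms @ 0 + 983.607ms (2)
2. 983.607ms @ 2 + 491.803ms (1)

note 2 onset = 2b = 983.607ms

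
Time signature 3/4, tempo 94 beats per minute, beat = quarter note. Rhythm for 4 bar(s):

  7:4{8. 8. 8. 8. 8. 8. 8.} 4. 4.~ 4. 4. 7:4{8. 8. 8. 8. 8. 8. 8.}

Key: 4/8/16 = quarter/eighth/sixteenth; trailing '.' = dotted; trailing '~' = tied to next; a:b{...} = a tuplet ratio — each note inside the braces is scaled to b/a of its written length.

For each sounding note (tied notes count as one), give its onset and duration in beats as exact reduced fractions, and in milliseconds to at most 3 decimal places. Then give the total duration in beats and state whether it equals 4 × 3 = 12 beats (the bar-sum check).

1) 0.0ms=0b +273.556ms=3/7b
2) 273.556ms=3/7b +273.556ms=3/7b
3) 547.112ms=6/7b +273.556ms=3/7b
4) 820.669ms=9/7b +273.556ms=3/7b
5) 1094.225ms=12/7b +273.556ms=3/7b
6) 1367.781ms=15/7b +273.556ms=3/7b
7) 1641.337ms=18/7b +273.556ms=3/7b
8) 1914.894ms=3b +957.447ms=3/2b
9) 2872.34ms=9/2b +1914.894ms=3b
10) 4787.234ms=15/2b +957.447ms=3/2b
11) 5744.681ms=9b +273.556ms=3/7b
12) 6018.237ms=66/7b +273.556ms=3/7b
13) 6291.793ms=69/7b +273.556ms=3/7b
14) 6565.35ms=72/7b +273.556ms=3/7b
15) 6838.906ms=75/7b +273.556ms=3/7b
16) 7112.462ms=78/7b +273.556ms=3/7b
17) 7386.018ms=81/7b +273.556ms=3/7b
Σ=12b of 12 (94bpm 3/4) — PASS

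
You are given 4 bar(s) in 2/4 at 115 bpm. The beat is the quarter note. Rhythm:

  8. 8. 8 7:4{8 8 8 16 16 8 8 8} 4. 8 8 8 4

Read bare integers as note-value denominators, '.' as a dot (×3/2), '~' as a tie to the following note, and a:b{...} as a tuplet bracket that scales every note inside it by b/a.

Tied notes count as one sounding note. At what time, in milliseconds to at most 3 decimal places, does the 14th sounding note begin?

note 14 onset = 6b = 3130.435ms

1. 0.0ms @ 0 + 391.304ms (3/4)
2. 391.304ms @ 3/4 + 391.304ms (3/4)
3. 782.609ms @ 3/2 + 260.87ms (1/2)
4. 1043.478ms @ 2 + 149.068ms (2/7)
5. 1192.547ms @ 16/7 + 149.068ms (2/7)
6. 1341.615ms @ 18/7 + 149.068ms (2/7)
7. 1490.683ms @ 20/7 + 74.534ms (1/7)
8. 1565.217ms @ 3 + 74.534ms (1/7)
9. 1639.752ms @ 22/7 + 149.068ms (2/7)
10. 1788.82ms @ 24/7 + 149.068ms (2/7)
11. 1937.888ms @ 26/7 + 149.068ms (2/7)
12. 2086.957ms @ 4 + 782.609ms (3/2)
13. 2869.565ms @ 11/2 + 260.87ms (1/2)
14. 3130.435ms @ 6 + 260.87ms (1/2)
15. 3391.304ms @ 13/2 + 260.87ms (1/2)
16. 3652.174ms @ 7 + 521.739ms (1)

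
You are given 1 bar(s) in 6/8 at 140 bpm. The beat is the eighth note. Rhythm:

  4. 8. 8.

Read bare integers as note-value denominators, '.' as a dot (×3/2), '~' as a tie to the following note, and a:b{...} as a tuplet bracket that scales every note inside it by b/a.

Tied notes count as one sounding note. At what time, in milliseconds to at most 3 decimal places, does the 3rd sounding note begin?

note 3 onset = 9/2b = 1928.571ms

1. 0.0ms @ 0 + 1285.714ms (3)
2. 1285.714ms @ 3 + 642.857ms (3/2)
3. 1928.571ms @ 9/2 + 642.857ms (3/2)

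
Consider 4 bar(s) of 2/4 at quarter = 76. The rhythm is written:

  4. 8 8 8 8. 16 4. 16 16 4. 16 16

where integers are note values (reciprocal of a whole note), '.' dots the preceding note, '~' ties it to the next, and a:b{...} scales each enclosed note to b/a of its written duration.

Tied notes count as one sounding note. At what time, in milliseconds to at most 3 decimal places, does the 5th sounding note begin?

1. 0.0ms @ 0 + 1184.211ms (3/2)
2. 1184.211ms @ 3/2 + 394.737ms (1/2)
3. 1578.947ms @ 2 + 394.737ms (1/2)
4. 1973.684ms @ 5/2 + 394.737ms (1/2)
5. 2368.421ms @ 3 + 592.105ms (3/4)
6. 2960.526ms @ 15/4 + 197.368ms (1/4)
7. 3157.895ms @ 4 + 1184.211ms (3/2)
8. 4342.105ms @ 11/2 + 197.368ms (1/4)
9. 4539.474ms @ 23/4 + 197.368ms (1/4)
10. 4736.842ms @ 6 + 1184.211ms (3/2)
11. 5921.053ms @ 15/2 + 197.368ms (1/4)
12. 6118.421ms @ 31/4 + 197.368ms (1/4)

note 5 onset = 3b = 2368.421ms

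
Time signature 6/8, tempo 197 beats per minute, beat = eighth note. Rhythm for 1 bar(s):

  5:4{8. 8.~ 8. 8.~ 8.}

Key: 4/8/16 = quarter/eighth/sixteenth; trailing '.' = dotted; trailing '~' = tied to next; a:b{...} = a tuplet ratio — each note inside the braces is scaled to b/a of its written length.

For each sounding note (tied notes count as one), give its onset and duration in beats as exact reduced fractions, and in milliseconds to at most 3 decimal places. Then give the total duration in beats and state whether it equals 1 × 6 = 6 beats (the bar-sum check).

1) 0.0ms=0b +365.482ms=6/5b
2) 365.482ms=6/5b +730.964ms=12/5b
3) 1096.447ms=18/5b +730.964ms=12/5b
Σ=6b of 6 (197bpm 6/8) — PASS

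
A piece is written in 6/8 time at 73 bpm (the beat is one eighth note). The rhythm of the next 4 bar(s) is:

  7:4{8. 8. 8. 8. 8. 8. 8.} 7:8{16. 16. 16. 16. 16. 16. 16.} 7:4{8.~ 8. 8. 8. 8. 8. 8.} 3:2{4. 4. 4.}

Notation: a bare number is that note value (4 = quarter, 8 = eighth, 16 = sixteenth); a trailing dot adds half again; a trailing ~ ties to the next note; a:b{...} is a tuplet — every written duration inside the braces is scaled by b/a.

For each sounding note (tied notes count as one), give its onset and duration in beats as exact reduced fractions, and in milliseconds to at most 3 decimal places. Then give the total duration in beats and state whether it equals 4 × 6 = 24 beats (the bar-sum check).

1) 0.0ms=0b +704.501ms=6/7b
2) 704.501ms=6/7b +704.501ms=6/7b
3) 1409.002ms=12/7b +704.501ms=6/7b
4) 2113.503ms=18/7b +704.501ms=6/7b
5) 2818.004ms=24/7b +704.501ms=6/7b
6) 3522.505ms=30/7b +704.501ms=6/7b
7) 4227.006ms=36/7b +704.501ms=6/7b
8) 4931.507ms=6b +704.501ms=6/7b
9) 5636.008ms=48/7b +704.501ms=6/7b
10) 6340.509ms=54/7b +704.501ms=6/7b
11) 7045.01ms=60/7b +704.501ms=6/7b
12) 7749.511ms=66/7b +704.501ms=6/7b
13) 8454.012ms=72/7b +704.501ms=6/7b
14) 9158.513ms=78/7b +704.501ms=6/7b
15) 9863.014ms=12b +1409.002ms=12/7b
16) 11272.016ms=96/7b +704.501ms=6/7b
17) 11976.517ms=102/7b +704.501ms=6/7b
18) 12681.018ms=108/7b +704.501ms=6/7b
19) 13385.519ms=114/7b +704.501ms=6/7b
20) 14090.02ms=120/7b +704.501ms=6/7b
21) 14794.521ms=18b +1643.836ms=2b
22) 16438.356ms=20b +1643.836ms=2b
23) 18082.192ms=22b +1643.836ms=2b
Σ=24b of 24 (73bpm 6/8) — PASS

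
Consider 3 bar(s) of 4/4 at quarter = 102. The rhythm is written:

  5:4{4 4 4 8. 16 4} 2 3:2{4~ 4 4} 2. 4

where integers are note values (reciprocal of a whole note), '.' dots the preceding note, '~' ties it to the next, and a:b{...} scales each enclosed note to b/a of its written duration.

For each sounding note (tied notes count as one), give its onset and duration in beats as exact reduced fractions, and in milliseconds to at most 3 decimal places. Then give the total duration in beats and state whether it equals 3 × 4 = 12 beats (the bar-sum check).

1) 0.0ms=0b +470.588ms=4/5b
2) 470.588ms=4/5b +470.588ms=4/5b
3) 941.176ms=8/5b +470.588ms=4/5b
4) 1411.765ms=12/5b +352.941ms=3/5b
5) 1764.706ms=3b +117.647ms=1/5b
6) 1882.353ms=16/5b +470.588ms=4/5b
7) 2352.941ms=4b +1176.471ms=2b
8) 3529.412ms=6b +784.314ms=4/3b
9) 4313.725ms=22/3b +392.157ms=2/3b
10) 4705.882ms=8b +1764.706ms=3b
11) 6470.588ms=11b +588.235ms=1b
Σ=12b of 12 (102bpm 4/4) — PASS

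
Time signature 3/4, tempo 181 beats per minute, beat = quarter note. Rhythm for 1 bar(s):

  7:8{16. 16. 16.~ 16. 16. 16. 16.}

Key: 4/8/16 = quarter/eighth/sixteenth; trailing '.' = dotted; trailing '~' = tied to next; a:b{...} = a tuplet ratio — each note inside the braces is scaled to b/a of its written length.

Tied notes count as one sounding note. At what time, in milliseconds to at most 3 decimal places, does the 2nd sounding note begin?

1. 0.0ms @ 0 + 142.068ms (3/7)
2. 142.068ms @ 3/7 + 142.068ms (3/7)
3. 284.136ms @ 6/7 + 284.136ms (6/7)
4. 568.272ms @ 12/7 + 142.068ms (3/7)
5. 710.339ms @ 15/7 + 142.068ms (3/7)
6. 852.407ms @ 18/7 + 142.068ms (3/7)

note 2 onset = 3/7b = 142.068ms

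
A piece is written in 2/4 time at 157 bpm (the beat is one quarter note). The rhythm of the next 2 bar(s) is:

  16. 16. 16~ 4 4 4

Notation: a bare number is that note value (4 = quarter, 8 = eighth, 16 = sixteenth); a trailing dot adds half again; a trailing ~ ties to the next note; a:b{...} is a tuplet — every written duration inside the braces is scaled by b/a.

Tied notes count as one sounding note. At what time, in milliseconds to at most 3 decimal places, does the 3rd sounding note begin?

1. 0.0ms @ 0 + 143.312ms (3/8)
2. 143.312ms @ 3/8 + 143.312ms (3/8)
3. 286.624ms @ 3/4 + 477.707ms (5/4)
4. 764.331ms @ 2 + 382.166ms (1)
5. 1146.497ms @ 3 + 382.166ms (1)

note 3 onset = 3/4b = 286.624ms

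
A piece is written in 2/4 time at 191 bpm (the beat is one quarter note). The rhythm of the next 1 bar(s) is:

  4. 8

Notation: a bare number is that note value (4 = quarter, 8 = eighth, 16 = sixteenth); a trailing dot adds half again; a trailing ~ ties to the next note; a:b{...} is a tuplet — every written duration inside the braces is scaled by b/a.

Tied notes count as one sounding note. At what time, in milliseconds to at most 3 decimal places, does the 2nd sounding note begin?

note 2 onset = 3/2b = 471.204ms

1. 0.0ms @ 0 + 471.204ms (3/2)
2. 471.204ms @ 3/2 + 157.068ms (1/2)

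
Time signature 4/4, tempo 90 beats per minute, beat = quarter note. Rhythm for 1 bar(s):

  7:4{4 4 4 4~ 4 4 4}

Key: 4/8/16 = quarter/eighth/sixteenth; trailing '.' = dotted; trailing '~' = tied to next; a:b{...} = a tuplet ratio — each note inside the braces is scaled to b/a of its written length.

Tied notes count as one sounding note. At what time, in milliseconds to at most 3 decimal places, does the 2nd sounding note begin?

1. 0.0ms @ 0 + 380.952ms (4/7)
2. 380.952ms @ 4/7 + 380.952ms (4/7)
3. 761.905ms @ 8/7 + 380.952ms (4/7)
4. 1142.857ms @ 12/7 + 761.905ms (8/7)
5. 1904.762ms @ 20/7 + 380.952ms (4/7)
6. 2285.714ms @ 24/7 + 380.952ms (4/7)

note 2 onset = 4/7b = 380.952ms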